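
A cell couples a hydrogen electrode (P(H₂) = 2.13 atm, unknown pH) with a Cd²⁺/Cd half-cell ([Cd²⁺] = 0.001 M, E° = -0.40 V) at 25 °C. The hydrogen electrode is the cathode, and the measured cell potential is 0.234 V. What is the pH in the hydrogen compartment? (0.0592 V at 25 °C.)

pH = 4.14

E°_cell = 0.40 V and n = 2.
log Q = n(E° − E)/0.0592 = 2×(0.40 − 0.234)/0.0592 = 5.608.
With Q = [Cd²⁺]·P(H₂) / [H⁺]^2, solving for [H⁺] gives log[H⁺] = -4.140, so pH = 4.14.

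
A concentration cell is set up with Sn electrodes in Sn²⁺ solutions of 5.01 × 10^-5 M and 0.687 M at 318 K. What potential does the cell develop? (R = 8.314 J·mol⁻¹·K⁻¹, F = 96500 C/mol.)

Both half-cells are Sn²⁺/Sn, so E°_cell = 0. The concentrated side is the cathode; the cell reaction moves Sn²⁺ from high to low concentration with n = 2.
Q = [Sn²⁺]_dilute/[Sn²⁺]_conc = 5.01 × 10^-5/0.687 = 7.29 × 10^-5.
E = 0 − (RT/nF) ln Q = −((8.314×318)/(2×96500))(-9.526) = 0.1305 V.

0.13 V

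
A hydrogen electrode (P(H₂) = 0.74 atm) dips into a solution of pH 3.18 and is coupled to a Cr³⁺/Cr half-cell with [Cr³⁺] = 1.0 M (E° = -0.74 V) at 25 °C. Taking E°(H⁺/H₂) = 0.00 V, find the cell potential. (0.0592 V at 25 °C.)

The hydrogen couple is the cathode, so E°_cell = 0.74 V; n = 6.
[H⁺] = 10^(−3.18) = 6.6 × 10^-4 M, and Q = [Cr³⁺]^2·P(H₂)^3 / [H⁺]^6 = 4.87 × 10^18.
E = E° − (0.0592/6) log Q = 0.74 − (0.0592/6)(18.688) = 0.556 V.

0.56 V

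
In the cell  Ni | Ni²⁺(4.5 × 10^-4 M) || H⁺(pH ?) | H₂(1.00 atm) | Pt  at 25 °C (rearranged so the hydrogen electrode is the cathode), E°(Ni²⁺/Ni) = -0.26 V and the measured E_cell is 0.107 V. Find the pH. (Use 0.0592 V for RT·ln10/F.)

E°_cell = 0.26 V and n = 2.
log Q = n(E° − E)/0.0592 = 2×(0.26 − 0.107)/0.0592 = 5.169.
With Q = [Ni²⁺]·P(H₂) / [H⁺]^2, solving for [H⁺] gives log[H⁺] = -4.258, so pH = 4.26.

pH = 4.26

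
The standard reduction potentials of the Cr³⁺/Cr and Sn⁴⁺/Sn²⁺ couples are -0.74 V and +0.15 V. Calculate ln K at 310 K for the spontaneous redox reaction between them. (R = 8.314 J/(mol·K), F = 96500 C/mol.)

ln K = 199.9

E°_cell = +0.15 − (-0.74) = 0.89 V, with n = 6 electrons transferred.
At equilibrium E = 0, so the Nernst equation gives ln K = nFE°/RT = (6)(96500)(0.89)/((8.314)(310)) = 199.94.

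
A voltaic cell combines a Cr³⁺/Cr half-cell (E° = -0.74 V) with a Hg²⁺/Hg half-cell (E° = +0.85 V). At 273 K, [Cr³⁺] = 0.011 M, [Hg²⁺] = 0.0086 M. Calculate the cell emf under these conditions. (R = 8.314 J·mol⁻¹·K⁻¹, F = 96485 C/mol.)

1.57 V

The Hg²⁺/Hg couple has the higher reduction potential and acts as the cathode, so E°_cell = +0.85 − (-0.74) = 1.59 V.
Balancing electrons gives n = 6; the reaction quotient is Q = [Cr³⁺]^2/[Hg²⁺]^3 = 190.
E = E° − (RT/nF) ln Q = 1.59 − (8.314×273)/(6×96485) × (5.248) = 1.590 − 0.021 = 1.569 V.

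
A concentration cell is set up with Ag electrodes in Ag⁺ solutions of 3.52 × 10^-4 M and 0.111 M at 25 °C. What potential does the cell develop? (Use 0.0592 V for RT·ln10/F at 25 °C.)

0.15 V

Both half-cells are Ag⁺/Ag, so E°_cell = 0. The concentrated side is the cathode; the cell reaction moves Ag⁺ from high to low concentration with n = 1.
Q = [Ag⁺]_dilute/[Ag⁺]_conc = 3.52 × 10^-4/0.111 = 0.00317.
E = 0 − (0.0592/1) log Q = −(0.0592/1)(-2.499) = 0.1479 V.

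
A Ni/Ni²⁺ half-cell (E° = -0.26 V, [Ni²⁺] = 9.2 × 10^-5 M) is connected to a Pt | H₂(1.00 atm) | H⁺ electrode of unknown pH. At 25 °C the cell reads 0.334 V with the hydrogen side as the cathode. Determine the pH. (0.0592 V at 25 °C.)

E°_cell = 0.26 V and n = 2.
log Q = n(E° − E)/0.0592 = 2×(0.26 − 0.334)/0.0592 = -2.500.
With Q = [Ni²⁺]·P(H₂) / [H⁺]^2, solving for [H⁺] gives log[H⁺] = -0.768, so pH = 0.77.

pH = 0.77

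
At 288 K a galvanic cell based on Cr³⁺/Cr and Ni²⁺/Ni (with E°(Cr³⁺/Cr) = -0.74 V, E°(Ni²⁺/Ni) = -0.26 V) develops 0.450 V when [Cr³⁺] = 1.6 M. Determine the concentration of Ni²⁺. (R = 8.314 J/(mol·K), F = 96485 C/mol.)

0.12 M

From the Nernst equation, ln Q = nF(E° − E)/RT = 6×96485×(0.48 − 0.450)/(8.314×288) = 7.253, so Q = 1410.
With Q = [Cr³⁺]^2/[Ni²⁺]^3 and the known concentrations, [Ni²⁺]^3 in the denominator gives [Ni²⁺] = 0.12 M.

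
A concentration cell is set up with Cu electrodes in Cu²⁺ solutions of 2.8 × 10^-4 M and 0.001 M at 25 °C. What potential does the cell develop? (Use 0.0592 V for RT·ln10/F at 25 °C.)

0.016 V

Both half-cells are Cu²⁺/Cu, so E°_cell = 0. The concentrated side is the cathode; the cell reaction moves Cu²⁺ from high to low concentration with n = 2.
Q = [Cu²⁺]_dilute/[Cu²⁺]_conc = 2.8 × 10^-4/0.001 = 0.280.
E = 0 − (0.0592/2) log Q = −(0.0592/2)(-0.553) = 0.0164 V.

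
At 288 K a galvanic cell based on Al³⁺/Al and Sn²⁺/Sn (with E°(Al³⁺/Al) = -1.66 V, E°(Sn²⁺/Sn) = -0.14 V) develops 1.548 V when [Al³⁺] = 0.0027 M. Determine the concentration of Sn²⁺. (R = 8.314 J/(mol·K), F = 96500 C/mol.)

From the Nernst equation, ln Q = nF(E° − E)/RT = 6×96500×(1.52 − 1.548)/(8.314×288) = -6.771, so Q = 0.00115.
With Q = [Al³⁺]^2/[Sn²⁺]^3 and the known concentrations, [Sn²⁺]^3 in the denominator gives [Sn²⁺] = 0.19 M.

0.19 M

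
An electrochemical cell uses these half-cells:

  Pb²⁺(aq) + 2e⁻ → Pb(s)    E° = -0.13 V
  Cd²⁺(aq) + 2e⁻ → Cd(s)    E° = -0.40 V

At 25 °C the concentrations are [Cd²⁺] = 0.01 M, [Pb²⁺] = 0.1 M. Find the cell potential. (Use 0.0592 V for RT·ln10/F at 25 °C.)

The Pb²⁺/Pb couple has the higher reduction potential and acts as the cathode, so E°_cell = -0.13 − (-0.40) = 0.27 V.
Balancing electrons gives n = 2; the reaction quotient is Q = [Cd²⁺]/[Pb²⁺] = 0.100.
At 25 °C, E = E° − (0.0592/n) log Q = 0.27 − (0.0592/2)(-1.000) = 0.270 + 0.030 = 0.300 V.

0.300 V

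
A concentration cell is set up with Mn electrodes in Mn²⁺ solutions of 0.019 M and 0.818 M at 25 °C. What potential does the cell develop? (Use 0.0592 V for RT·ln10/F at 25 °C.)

Both half-cells are Mn²⁺/Mn, so E°_cell = 0. The concentrated side is the cathode; the cell reaction moves Mn²⁺ from high to low concentration with n = 2.
Q = [Mn²⁺]_dilute/[Mn²⁺]_conc = 0.019/0.818 = 0.0232.
E = 0 − (0.0592/2) log Q = −(0.0592/2)(-1.634) = 0.0484 V.

0.048 V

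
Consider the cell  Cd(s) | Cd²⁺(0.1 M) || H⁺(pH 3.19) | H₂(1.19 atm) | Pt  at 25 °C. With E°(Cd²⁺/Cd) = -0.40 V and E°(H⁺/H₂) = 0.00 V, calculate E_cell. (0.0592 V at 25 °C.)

The hydrogen couple is the cathode, so E°_cell = 0.40 V; n = 2.
[H⁺] = 10^(−3.19) = 6.5 × 10^-4 M, and Q = [Cd²⁺]·P(H₂) / [H⁺]^2 = 2.85 × 10^5.
E = E° − (0.0592/2) log Q = 0.40 − (0.0592/2)(5.456) = 0.239 V.

0.24 V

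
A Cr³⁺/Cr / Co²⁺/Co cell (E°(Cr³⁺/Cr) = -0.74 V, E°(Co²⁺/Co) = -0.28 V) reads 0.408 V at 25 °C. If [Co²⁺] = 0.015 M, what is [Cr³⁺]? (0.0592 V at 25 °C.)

From the Nernst equation, log Q = n(E° − E)/0.0592 = 6(0.46 − 0.408)/0.0592 = 5.270, so Q = 1.86 × 10^5.
With Q = [Cr³⁺]^2/[Co²⁺]^3 and the known concentrations, [Cr³⁺]^2 in the numerator gives [Cr³⁺] = 0.79 M.

0.79 M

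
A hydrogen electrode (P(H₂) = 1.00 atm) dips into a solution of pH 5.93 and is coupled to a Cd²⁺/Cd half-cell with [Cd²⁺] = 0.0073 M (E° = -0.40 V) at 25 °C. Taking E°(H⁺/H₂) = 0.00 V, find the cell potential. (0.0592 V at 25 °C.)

0.11 V

The hydrogen couple is the cathode, so E°_cell = 0.40 V; n = 2.
[H⁺] = 10^(−5.93) = 1.2 × 10^-6 M, and Q = [Cd²⁺]·P(H₂) / [H⁺]^2 = 5.29 × 10^9.
E = E° − (0.0592/2) log Q = 0.40 − (0.0592/2)(9.723) = 0.112 V.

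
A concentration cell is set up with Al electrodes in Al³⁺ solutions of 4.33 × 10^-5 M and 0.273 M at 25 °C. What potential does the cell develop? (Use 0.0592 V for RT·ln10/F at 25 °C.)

Both half-cells are Al³⁺/Al, so E°_cell = 0. The concentrated side is the cathode; the cell reaction moves Al³⁺ from high to low concentration with n = 3.
Q = [Al³⁺]_dilute/[Al³⁺]_conc = 4.33 × 10^-5/0.273 = 1.59 × 10^-4.
E = 0 − (0.0592/3) log Q = −(0.0592/3)(-3.800) = 0.0750 V.

0.075 V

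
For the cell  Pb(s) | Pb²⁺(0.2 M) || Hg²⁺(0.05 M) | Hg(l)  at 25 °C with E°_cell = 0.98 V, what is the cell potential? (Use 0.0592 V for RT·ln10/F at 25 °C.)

0.962 V

Balancing electrons gives n = 2; the reaction quotient is Q = [Pb²⁺]/[Hg²⁺] = 4.00.
At 25 °C, E = E° − (0.0592/n) log Q = 0.98 − (0.0592/2)(0.602) = 0.980 − 0.018 = 0.962 V.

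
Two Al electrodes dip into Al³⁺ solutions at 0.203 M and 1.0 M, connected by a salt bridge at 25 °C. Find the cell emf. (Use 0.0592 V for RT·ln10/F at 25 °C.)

0.014 V

Both half-cells are Al³⁺/Al, so E°_cell = 0. The concentrated side is the cathode; the cell reaction moves Al³⁺ from high to low concentration with n = 3.
Q = [Al³⁺]_dilute/[Al³⁺]_conc = 0.203/1.0 = 0.203.
E = 0 − (0.0592/3) log Q = −(0.0592/3)(-0.693) = 0.0137 V.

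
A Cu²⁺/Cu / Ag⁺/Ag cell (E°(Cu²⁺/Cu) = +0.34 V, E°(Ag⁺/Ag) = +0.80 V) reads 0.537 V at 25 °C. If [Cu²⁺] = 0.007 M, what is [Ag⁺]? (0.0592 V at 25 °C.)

1.7 M

From the Nernst equation, log Q = n(E° − E)/0.0592 = 2(0.46 − 0.537)/0.0592 = -2.601, so Q = 0.00250.
With Q = [Cu²⁺]/[Ag⁺]^2 and the known concentrations, [Ag⁺]^2 in the denominator gives [Ag⁺] = 1.7 M.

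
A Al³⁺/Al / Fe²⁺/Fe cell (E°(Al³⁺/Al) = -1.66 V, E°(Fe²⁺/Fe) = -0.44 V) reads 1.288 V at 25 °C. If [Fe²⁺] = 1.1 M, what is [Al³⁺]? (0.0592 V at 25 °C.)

4.1 × 10^-4 M

From the Nernst equation, log Q = n(E° − E)/0.0592 = 6(1.22 − 1.288)/0.0592 = -6.892, so Q = 1.28 × 10^-7.
With Q = [Al³⁺]^2/[Fe²⁺]^3 and the known concentrations, [Al³⁺]^2 in the numerator gives [Al³⁺] = 4.1 × 10^-4 M.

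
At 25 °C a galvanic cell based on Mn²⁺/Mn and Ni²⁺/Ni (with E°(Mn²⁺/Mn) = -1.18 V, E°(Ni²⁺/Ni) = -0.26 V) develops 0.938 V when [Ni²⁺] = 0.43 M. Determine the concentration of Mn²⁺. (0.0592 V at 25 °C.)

0.11 M

From the Nernst equation, log Q = n(E° − E)/0.0592 = 2(0.92 − 0.938)/0.0592 = -0.608, so Q = 0.247.
With Q = [Mn²⁺]/[Ni²⁺] and the known concentrations, [Mn²⁺] in the numerator gives [Mn²⁺] = 0.11 M.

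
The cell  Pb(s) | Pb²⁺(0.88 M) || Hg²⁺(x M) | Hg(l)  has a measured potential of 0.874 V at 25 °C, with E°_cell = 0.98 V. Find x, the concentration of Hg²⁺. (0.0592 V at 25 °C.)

2.3 × 10^-4 M

From the Nernst equation, log Q = n(E° − E)/0.0592 = 2(0.98 − 0.874)/0.0592 = 3.581, so Q = 3810.
With Q = [Pb²⁺]/[Hg²⁺] and the known concentrations, [Hg²⁺] in the denominator gives [Hg²⁺] = 2.3 × 10^-4 M.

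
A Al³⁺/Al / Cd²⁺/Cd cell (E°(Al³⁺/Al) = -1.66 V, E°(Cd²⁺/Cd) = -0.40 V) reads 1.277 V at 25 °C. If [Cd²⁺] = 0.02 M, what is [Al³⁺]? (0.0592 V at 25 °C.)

From the Nernst equation, log Q = n(E° − E)/0.0592 = 6(1.26 − 1.277)/0.0592 = -1.723, so Q = 0.0189.
With Q = [Al³⁺]^2/[Cd²⁺]^3 and the known concentrations, [Al³⁺]^2 in the numerator gives [Al³⁺] = 3.9 × 10^-4 M.

3.9 × 10^-4 M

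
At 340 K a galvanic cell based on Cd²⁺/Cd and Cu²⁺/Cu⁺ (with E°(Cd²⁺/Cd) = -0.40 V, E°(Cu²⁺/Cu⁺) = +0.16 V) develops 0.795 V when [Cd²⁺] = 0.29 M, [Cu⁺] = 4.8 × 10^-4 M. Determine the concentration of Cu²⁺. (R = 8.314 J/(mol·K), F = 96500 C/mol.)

From the Nernst equation, ln Q = nF(E° − E)/RT = 2×96500×(0.56 − 0.795)/(8.314×340) = -16.045, so Q = 1.08 × 10^-7.
With Q = [Cd²⁺]·[Cu⁺]^2/[Cu²⁺]^2 and the known concentrations, [Cu²⁺]^2 in the denominator gives [Cu²⁺] = 0.79 M.

0.79 M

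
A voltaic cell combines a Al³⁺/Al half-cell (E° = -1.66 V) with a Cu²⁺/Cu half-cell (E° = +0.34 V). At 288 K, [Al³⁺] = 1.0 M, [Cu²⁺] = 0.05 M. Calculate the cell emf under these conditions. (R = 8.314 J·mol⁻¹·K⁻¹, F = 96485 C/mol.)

1.96 V

The Cu²⁺/Cu couple has the higher reduction potential and acts as the cathode, so E°_cell = +0.34 − (-1.66) = 2.00 V.
Balancing electrons gives n = 6; the reaction quotient is Q = [Al³⁺]^2/[Cu²⁺]^3 = 8000.
E = E° − (RT/nF) ln Q = 2.00 − (8.314×288)/(6×96485) × (8.987) = 2.000 − 0.037 = 1.963 V.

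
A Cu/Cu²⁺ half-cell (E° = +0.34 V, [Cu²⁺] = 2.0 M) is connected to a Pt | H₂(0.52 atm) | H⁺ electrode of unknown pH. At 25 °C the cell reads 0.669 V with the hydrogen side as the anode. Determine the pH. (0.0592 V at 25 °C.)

E°_cell = 0.34 V and n = 2.
log Q = n(E° − E)/0.0592 = 2×(0.34 − 0.669)/0.0592 = -11.115.
With Q = [H⁺]^2 / ([Cu²⁺]·P(H₂)), solving for [H⁺] gives log[H⁺] = -5.549, so pH = 5.55.

pH = 5.55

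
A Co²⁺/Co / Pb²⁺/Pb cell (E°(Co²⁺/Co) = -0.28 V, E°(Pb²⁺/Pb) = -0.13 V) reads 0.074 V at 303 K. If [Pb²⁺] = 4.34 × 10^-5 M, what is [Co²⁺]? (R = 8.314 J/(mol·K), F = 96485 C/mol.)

0.015 M

From the Nernst equation, ln Q = nF(E° − E)/RT = 2×96485×(0.15 − 0.074)/(8.314×303) = 5.822, so Q = 338.
With Q = [Co²⁺]/[Pb²⁺] and the known concentrations, [Co²⁺] in the numerator gives [Co²⁺] = 0.015 M.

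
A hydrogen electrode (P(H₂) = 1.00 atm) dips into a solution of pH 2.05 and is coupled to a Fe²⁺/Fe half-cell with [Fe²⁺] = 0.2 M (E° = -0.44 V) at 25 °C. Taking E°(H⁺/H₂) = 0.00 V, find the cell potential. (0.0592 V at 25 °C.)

The hydrogen couple is the cathode, so E°_cell = 0.44 V; n = 2.
[H⁺] = 10^(−2.05) = 0.0089 M, and Q = [Fe²⁺]·P(H₂) / [H⁺]^2 = 2520.
E = E° − (0.0592/2) log Q = 0.44 − (0.0592/2)(3.401) = 0.339 V.

0.34 V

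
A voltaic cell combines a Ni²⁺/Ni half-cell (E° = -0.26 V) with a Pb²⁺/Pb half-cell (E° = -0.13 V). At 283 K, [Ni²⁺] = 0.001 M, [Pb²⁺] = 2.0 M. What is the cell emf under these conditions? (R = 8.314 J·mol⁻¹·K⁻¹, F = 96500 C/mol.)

0.223 V

The Pb²⁺/Pb couple has the higher reduction potential and acts as the cathode, so E°_cell = -0.13 − (-0.26) = 0.13 V.
Balancing electrons gives n = 2; the reaction quotient is Q = [Ni²⁺]/[Pb²⁺] = 5 × 10^-4.
E = E° − (RT/nF) ln Q = 0.13 − (8.314×283)/(2×96500) × (-7.601) = 0.130 + 0.093 = 0.223 V.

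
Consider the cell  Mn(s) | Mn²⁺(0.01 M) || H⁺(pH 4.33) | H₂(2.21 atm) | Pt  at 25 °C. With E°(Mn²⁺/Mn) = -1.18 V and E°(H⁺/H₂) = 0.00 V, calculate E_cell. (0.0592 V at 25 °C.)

0.97 V

The hydrogen couple is the cathode, so E°_cell = 1.18 V; n = 2.
[H⁺] = 10^(−4.33) = 4.7 × 10^-5 M, and Q = [Mn²⁺]·P(H₂) / [H⁺]^2 = 1.01 × 10^7.
E = E° − (0.0592/2) log Q = 1.18 − (0.0592/2)(7.004) = 0.973 V.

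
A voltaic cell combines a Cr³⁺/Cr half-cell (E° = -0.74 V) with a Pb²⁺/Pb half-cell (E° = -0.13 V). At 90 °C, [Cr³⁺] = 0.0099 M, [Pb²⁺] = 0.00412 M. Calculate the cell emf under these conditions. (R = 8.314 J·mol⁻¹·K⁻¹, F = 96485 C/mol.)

The Pb²⁺/Pb couple has the higher reduction potential and acts as the cathode, so E°_cell = -0.13 − (-0.74) = 0.61 V.
Balancing electrons gives n = 6; the reaction quotient is Q = [Cr³⁺]^2/[Pb²⁺]^3 = 1400.
E = E° − (RT/nF) ln Q = 0.61 − (8.314×363)/(6×96485) × (7.245) = 0.610 − 0.038 = 0.572 V.

0.572 V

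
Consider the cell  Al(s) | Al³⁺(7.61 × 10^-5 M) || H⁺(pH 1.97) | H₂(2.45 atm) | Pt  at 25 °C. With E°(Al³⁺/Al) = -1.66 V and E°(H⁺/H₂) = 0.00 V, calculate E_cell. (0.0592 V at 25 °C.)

The hydrogen couple is the cathode, so E°_cell = 1.66 V; n = 6.
[H⁺] = 10^(−1.97) = 0.011 M, and Q = [Al³⁺]^2·P(H₂)^3 / [H⁺]^6 = 5.63 × 10^4.
E = E° − (0.0592/6) log Q = 1.66 − (0.0592/6)(4.750) = 1.613 V.

1.61 V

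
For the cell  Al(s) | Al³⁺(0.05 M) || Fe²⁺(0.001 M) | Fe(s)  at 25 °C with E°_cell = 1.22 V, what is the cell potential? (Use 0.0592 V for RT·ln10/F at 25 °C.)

1.16 V

Balancing electrons gives n = 6; the reaction quotient is Q = [Al³⁺]^2/[Fe²⁺]^3 = 2.5 × 10^6.
At 25 °C, E = E° − (0.0592/n) log Q = 1.22 − (0.0592/6)(6.398) = 1.220 − 0.063 = 1.157 V.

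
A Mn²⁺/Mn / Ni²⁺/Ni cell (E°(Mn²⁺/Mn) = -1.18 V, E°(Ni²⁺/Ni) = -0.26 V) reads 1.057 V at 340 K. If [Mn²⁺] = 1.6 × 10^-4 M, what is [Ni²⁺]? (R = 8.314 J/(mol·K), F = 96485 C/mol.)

1.8 M

From the Nernst equation, ln Q = nF(E° − E)/RT = 2×96485×(0.92 − 1.057)/(8.314×340) = -9.352, so Q = 8.68 × 10^-5.
With Q = [Mn²⁺]/[Ni²⁺] and the known concentrations, [Ni²⁺] in the denominator gives [Ni²⁺] = 1.8 M.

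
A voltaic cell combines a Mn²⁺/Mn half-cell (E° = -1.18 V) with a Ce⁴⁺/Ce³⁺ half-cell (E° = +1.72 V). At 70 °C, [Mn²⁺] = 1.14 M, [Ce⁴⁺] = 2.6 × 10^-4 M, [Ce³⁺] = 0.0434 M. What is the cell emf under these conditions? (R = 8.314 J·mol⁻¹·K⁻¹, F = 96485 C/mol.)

2.75 V

The Ce⁴⁺/Ce³⁺ couple has the higher reduction potential and acts as the cathode, so E°_cell = +1.72 − (-1.18) = 2.90 V.
Balancing electrons gives n = 2; the reaction quotient is Q = [Mn²⁺]·[Ce³⁺]^2/[Ce⁴⁺]^2 = 3.18 × 10^4.
E = E° − (RT/nF) ln Q = 2.90 − (8.314×343)/(2×96485) × (10.366) = 2.900 − 0.153 = 2.747 V.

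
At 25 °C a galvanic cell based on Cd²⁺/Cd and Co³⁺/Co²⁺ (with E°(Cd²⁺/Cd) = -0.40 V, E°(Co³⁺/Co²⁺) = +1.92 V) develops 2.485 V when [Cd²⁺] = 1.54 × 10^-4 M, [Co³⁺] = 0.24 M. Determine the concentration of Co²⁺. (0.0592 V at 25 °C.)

From the Nernst equation, log Q = n(E° − E)/0.0592 = 2(2.32 − 2.485)/0.0592 = -5.574, so Q = 2.66 × 10^-6.
With Q = [Cd²⁺]·[Co²⁺]^2/[Co³⁺]^2 and the known concentrations, [Co²⁺]^2 in the numerator gives [Co²⁺] = 0.032 M.

0.032 M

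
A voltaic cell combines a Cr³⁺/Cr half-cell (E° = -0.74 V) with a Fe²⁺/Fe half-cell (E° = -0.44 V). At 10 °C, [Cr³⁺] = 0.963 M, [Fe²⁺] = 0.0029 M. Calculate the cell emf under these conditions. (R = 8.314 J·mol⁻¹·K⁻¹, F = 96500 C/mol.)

The Fe²⁺/Fe couple has the higher reduction potential and acts as the cathode, so E°_cell = -0.44 − (-0.74) = 0.30 V.
Balancing electrons gives n = 6; the reaction quotient is Q = [Cr³⁺]^2/[Fe²⁺]^3 = 3.8 × 10^7.
E = E° − (RT/nF) ln Q = 0.30 − (8.314×283)/(6×96500) × (17.454) = 0.300 − 0.071 = 0.229 V.

0.229 V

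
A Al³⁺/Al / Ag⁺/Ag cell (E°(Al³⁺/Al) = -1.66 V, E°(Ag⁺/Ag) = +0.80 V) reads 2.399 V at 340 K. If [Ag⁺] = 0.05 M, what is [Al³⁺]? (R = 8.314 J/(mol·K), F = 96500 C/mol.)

0.065 M

From the Nernst equation, ln Q = nF(E° − E)/RT = 3×96500×(2.46 − 2.399)/(8.314×340) = 6.247, so Q = 517.
With Q = [Al³⁺]/[Ag⁺]^3 and the known concentrations, [Al³⁺] in the numerator gives [Al³⁺] = 0.065 M.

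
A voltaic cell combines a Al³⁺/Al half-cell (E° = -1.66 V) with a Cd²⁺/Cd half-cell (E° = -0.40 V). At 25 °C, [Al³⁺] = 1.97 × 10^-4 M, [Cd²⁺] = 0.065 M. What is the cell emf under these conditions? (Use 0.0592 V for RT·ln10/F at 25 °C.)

1.30 V

The Cd²⁺/Cd couple has the higher reduction potential and acts as the cathode, so E°_cell = -0.40 − (-1.66) = 1.26 V.
Balancing electrons gives n = 6; the reaction quotient is Q = [Al³⁺]^2/[Cd²⁺]^3 = 1.41 × 10^-4.
At 25 °C, E = E° − (0.0592/n) log Q = 1.26 − (0.0592/6)(-3.850) = 1.260 + 0.038 = 1.298 V.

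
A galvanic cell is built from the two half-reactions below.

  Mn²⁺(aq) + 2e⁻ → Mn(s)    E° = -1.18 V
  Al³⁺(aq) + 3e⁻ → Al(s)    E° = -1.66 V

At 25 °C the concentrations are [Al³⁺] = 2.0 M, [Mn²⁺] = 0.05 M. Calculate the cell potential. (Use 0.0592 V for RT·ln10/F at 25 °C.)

0.436 V

The Mn²⁺/Mn couple has the higher reduction potential and acts as the cathode, so E°_cell = -1.18 − (-1.66) = 0.48 V.
Balancing electrons gives n = 6; the reaction quotient is Q = [Al³⁺]^2/[Mn²⁺]^3 = 3.2 × 10^4.
At 25 °C, E = E° − (0.0592/n) log Q = 0.48 − (0.0592/6)(4.505) = 0.480 − 0.044 = 0.436 V.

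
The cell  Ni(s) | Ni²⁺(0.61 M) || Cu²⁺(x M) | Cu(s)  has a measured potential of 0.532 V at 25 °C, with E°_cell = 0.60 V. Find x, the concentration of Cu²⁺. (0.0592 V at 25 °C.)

From the Nernst equation, log Q = n(E° − E)/0.0592 = 2(0.60 − 0.532)/0.0592 = 2.297, so Q = 198.
With Q = [Ni²⁺]/[Cu²⁺] and the known concentrations, [Cu²⁺] in the denominator gives [Cu²⁺] = 0.0031 M.

0.0031 M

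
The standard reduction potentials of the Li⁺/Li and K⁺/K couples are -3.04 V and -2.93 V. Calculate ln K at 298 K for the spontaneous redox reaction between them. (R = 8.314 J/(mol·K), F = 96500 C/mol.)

ln K = 4.3

E°_cell = -2.93 − (-3.04) = 0.11 V, with n = 1 electron transferred.
At equilibrium E = 0, so the Nernst equation gives ln K = nFE°/RT = (1)(96500)(0.11)/((8.314)(298)) = 4.28.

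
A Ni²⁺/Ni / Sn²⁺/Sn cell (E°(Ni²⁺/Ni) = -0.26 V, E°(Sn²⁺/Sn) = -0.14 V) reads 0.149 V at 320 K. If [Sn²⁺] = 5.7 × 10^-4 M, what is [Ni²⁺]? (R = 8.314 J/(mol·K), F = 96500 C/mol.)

From the Nernst equation, ln Q = nF(E° − E)/RT = 2×96500×(0.12 − 0.149)/(8.314×320) = -2.104, so Q = 0.122.
With Q = [Ni²⁺]/[Sn²⁺] and the known concentrations, [Ni²⁺] in the numerator gives [Ni²⁺] = 7 × 10^-5 M.

7 × 10^-5 M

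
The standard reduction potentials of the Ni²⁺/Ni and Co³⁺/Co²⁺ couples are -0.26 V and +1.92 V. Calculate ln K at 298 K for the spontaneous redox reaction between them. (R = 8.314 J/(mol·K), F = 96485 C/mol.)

ln K = 169.8

E°_cell = +1.92 − (-0.26) = 2.18 V, with n = 2 electrons transferred.
At equilibrium E = 0, so the Nernst equation gives ln K = nFE°/RT = (2)(96485)(2.18)/((8.314)(298)) = 169.79.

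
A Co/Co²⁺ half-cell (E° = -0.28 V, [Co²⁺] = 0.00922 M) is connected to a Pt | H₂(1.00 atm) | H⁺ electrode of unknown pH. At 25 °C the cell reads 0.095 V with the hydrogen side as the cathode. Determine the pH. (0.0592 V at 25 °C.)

E°_cell = 0.28 V and n = 2.
log Q = n(E° − E)/0.0592 = 2×(0.28 − 0.095)/0.0592 = 6.250.
With Q = [Co²⁺]·P(H₂) / [H⁺]^2, solving for [H⁺] gives log[H⁺] = -4.143, so pH = 4.14.

pH = 4.14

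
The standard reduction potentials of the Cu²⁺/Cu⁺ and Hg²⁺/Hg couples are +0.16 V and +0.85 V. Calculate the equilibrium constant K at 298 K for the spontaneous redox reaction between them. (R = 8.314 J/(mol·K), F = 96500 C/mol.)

E°_cell = +0.85 − (+0.16) = 0.69 V, with n = 2 electrons transferred.
At equilibrium E = 0, so the Nernst equation gives ln K = nFE°/RT = (2)(96500)(0.69)/((8.314)(298)) = 53.75.
K = e^53.75 = 2.2 × 10^23.

2.2 × 10^23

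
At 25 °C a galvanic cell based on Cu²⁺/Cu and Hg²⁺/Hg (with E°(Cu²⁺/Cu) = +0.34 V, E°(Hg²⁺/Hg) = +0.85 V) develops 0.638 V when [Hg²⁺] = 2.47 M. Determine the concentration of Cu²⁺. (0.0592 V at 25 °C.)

From the Nernst equation, log Q = n(E° − E)/0.0592 = 2(0.51 − 0.638)/0.0592 = -4.324, so Q = 4.74 × 10^-5.
With Q = [Cu²⁺]/[Hg²⁺] and the known concentrations, [Cu²⁺] in the numerator gives [Cu²⁺] = 1.2 × 10^-4 M.

1.2 × 10^-4 M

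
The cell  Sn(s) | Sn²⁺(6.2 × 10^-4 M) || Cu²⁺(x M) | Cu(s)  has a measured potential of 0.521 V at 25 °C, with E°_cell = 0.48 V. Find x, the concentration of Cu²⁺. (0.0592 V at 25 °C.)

0.015 M

From the Nernst equation, log Q = n(E° − E)/0.0592 = 2(0.48 − 0.521)/0.0592 = -1.385, so Q = 0.0412.
With Q = [Sn²⁺]/[Cu²⁺] and the known concentrations, [Cu²⁺] in the denominator gives [Cu²⁺] = 0.015 M.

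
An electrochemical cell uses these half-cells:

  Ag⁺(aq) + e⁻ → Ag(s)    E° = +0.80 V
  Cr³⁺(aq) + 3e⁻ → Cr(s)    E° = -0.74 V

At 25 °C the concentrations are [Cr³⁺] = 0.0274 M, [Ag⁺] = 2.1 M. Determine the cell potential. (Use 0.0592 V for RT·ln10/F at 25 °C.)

The Ag⁺/Ag couple has the higher reduction potential and acts as the cathode, so E°_cell = +0.80 − (-0.74) = 1.54 V.
Balancing electrons gives n = 3; the reaction quotient is Q = [Cr³⁺]/[Ag⁺]^3 = 0.00296.
At 25 °C, E = E° − (0.0592/n) log Q = 1.54 − (0.0592/3)(-2.529) = 1.540 + 0.050 = 1.590 V.

1.59 V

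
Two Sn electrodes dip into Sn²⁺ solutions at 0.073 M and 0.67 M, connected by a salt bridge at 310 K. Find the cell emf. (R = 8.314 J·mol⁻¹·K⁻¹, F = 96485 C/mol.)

Both half-cells are Sn²⁺/Sn, so E°_cell = 0. The concentrated side is the cathode; the cell reaction moves Sn²⁺ from high to low concentration with n = 2.
Q = [Sn²⁺]_dilute/[Sn²⁺]_conc = 0.073/0.67 = 0.109.
E = 0 − (RT/nF) ln Q = −((8.314×310)/(2×96485))(-2.217) = 0.0296 V.

0.030 V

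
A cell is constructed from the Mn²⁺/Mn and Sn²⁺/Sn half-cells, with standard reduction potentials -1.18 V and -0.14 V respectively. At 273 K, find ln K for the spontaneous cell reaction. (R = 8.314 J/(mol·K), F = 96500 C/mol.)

E°_cell = -0.14 − (-1.18) = 1.04 V, with n = 2 electrons transferred.
At equilibrium E = 0, so the Nernst equation gives ln K = nFE°/RT = (2)(96500)(1.04)/((8.314)(273)) = 88.43.

ln K = 88.4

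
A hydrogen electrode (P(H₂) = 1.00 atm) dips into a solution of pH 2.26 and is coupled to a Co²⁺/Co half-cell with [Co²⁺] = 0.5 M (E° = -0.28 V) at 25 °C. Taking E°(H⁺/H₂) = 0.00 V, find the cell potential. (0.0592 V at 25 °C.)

The hydrogen couple is the cathode, so E°_cell = 0.28 V; n = 2.
[H⁺] = 10^(−2.26) = 0.0055 M, and Q = [Co²⁺]·P(H₂) / [H⁺]^2 = 1.66 × 10^4.
E = E° − (0.0592/2) log Q = 0.28 − (0.0592/2)(4.219) = 0.155 V.

0.16 V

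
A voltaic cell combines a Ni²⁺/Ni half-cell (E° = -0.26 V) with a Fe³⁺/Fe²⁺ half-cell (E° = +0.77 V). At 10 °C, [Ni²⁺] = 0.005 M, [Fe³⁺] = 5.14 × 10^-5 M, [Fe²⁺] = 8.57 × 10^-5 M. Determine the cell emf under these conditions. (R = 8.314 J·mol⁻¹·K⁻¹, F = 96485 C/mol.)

The Fe³⁺/Fe²⁺ couple has the higher reduction potential and acts as the cathode, so E°_cell = +0.77 − (-0.26) = 1.03 V.
Balancing electrons gives n = 2; the reaction quotient is Q = [Ni²⁺]·[Fe²⁺]^2/[Fe³⁺]^2 = 0.0139.
E = E° − (RT/nF) ln Q = 1.03 − (8.314×283)/(2×96485) × (-4.276) = 1.030 + 0.052 = 1.082 V.

1.08 V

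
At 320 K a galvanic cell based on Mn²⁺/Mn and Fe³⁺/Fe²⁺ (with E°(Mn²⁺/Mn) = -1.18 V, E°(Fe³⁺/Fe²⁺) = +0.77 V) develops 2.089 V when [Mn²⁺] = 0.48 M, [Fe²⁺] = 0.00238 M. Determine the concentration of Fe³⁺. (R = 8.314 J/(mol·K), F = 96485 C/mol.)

From the Nernst equation, ln Q = nF(E° − E)/RT = 2×96485×(1.95 − 2.089)/(8.314×320) = -10.082, so Q = 4.18 × 10^-5.
With Q = [Mn²⁺]·[Fe²⁺]^2/[Fe³⁺]^2 and the known concentrations, [Fe³⁺]^2 in the denominator gives [Fe³⁺] = 0.25 M.

0.25 M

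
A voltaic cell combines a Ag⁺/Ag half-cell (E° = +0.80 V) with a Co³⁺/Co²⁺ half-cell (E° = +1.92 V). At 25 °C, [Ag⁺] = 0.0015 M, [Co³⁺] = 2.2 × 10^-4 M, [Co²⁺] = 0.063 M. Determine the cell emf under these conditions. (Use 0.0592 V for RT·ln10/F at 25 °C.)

The Co³⁺/Co²⁺ couple has the higher reduction potential and acts as the cathode, so E°_cell = +1.92 − (+0.80) = 1.12 V.
Balancing electrons gives n = 1; the reaction quotient is Q = [Ag⁺]·[Co²⁺]/[Co³⁺] = 0.430.
At 25 °C, E = E° − (0.0592/n) log Q = 1.12 − (0.0592/1)(-0.367) = 1.120 + 0.022 = 1.142 V.

1.14 V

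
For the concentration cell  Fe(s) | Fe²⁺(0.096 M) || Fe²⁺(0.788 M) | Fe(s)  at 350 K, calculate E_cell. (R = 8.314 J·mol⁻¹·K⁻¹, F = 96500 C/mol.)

0.032 V

Both half-cells are Fe²⁺/Fe, so E°_cell = 0. The concentrated side is the cathode; the cell reaction moves Fe²⁺ from high to low concentration with n = 2.
Q = [Fe²⁺]_dilute/[Fe²⁺]_conc = 0.096/0.788 = 0.122.
E = 0 − (RT/nF) ln Q = −((8.314×350)/(2×96500))(-2.105) = 0.0317 V.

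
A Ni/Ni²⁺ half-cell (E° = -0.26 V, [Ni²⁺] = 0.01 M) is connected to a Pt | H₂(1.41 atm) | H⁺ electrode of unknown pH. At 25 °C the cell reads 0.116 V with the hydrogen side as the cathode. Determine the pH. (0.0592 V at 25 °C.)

E°_cell = 0.26 V and n = 2.
log Q = n(E° − E)/0.0592 = 2×(0.26 − 0.116)/0.0592 = 4.865.
With Q = [Ni²⁺]·P(H₂) / [H⁺]^2, solving for [H⁺] gives log[H⁺] = -3.358, so pH = 3.36.

pH = 3.36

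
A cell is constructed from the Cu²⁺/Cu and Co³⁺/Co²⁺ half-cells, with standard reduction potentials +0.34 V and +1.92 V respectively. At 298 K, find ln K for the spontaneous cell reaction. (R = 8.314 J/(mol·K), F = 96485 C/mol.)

ln K = 123.1

E°_cell = +1.92 − (+0.34) = 1.58 V, with n = 2 electrons transferred.
At equilibrium E = 0, so the Nernst equation gives ln K = nFE°/RT = (2)(96485)(1.58)/((8.314)(298)) = 123.06.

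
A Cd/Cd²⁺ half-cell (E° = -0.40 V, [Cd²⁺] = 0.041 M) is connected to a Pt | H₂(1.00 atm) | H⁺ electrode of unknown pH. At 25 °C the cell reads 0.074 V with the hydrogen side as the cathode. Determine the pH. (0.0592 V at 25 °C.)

E°_cell = 0.40 V and n = 2.
log Q = n(E° − E)/0.0592 = 2×(0.40 − 0.074)/0.0592 = 11.014.
With Q = [Cd²⁺]·P(H₂) / [H⁺]^2, solving for [H⁺] gives log[H⁺] = -6.200, so pH = 6.20.

pH = 6.20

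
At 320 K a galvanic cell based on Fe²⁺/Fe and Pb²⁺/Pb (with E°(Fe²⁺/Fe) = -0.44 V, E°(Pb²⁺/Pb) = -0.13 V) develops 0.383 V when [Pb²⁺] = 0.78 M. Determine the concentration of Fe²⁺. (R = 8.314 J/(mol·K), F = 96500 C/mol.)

0.0039 M

From the Nernst equation, ln Q = nF(E° − E)/RT = 2×96500×(0.31 − 0.383)/(8.314×320) = -5.296, so Q = 0.00501.
With Q = [Fe²⁺]/[Pb²⁺] and the known concentrations, [Fe²⁺] in the numerator gives [Fe²⁺] = 0.0039 M.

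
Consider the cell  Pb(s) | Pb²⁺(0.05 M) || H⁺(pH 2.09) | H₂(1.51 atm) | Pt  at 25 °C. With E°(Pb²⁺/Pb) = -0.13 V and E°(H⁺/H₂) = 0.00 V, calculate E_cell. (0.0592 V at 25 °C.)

0.039 V

The hydrogen couple is the cathode, so E°_cell = 0.13 V; n = 2.
[H⁺] = 10^(−2.09) = 0.0081 M, and Q = [Pb²⁺]·P(H₂) / [H⁺]^2 = 1140.
E = E° − (0.0592/2) log Q = 0.13 − (0.0592/2)(3.058) = 0.039 V.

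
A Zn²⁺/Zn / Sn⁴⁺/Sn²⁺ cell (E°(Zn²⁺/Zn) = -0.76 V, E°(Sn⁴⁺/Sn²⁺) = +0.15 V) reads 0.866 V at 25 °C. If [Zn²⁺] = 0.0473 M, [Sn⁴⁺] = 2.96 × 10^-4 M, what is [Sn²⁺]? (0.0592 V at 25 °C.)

From the Nernst equation, log Q = n(E° − E)/0.0592 = 2(0.91 − 0.866)/0.0592 = 1.486, so Q = 30.7.
With Q = [Zn²⁺]·[Sn²⁺]/[Sn⁴⁺] and the known concentrations, [Sn²⁺] in the numerator gives [Sn²⁺] = 0.19 M.

0.19 M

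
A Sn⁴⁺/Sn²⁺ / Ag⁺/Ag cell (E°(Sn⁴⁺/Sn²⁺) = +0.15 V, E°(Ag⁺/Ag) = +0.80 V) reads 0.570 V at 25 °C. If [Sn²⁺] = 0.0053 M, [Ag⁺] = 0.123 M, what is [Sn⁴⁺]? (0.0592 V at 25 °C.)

From the Nernst equation, log Q = n(E° − E)/0.0592 = 2(0.65 − 0.570)/0.0592 = 2.703, so Q = 504.
With Q = [Sn⁴⁺]/([Sn²⁺]·[Ag⁺]^2) and the known concentrations, [Sn⁴⁺] in the numerator gives [Sn⁴⁺] = 0.04 M.

0.04 M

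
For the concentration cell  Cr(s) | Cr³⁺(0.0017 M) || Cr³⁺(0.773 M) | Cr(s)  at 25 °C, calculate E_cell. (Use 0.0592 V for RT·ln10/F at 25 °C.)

Both half-cells are Cr³⁺/Cr, so E°_cell = 0. The concentrated side is the cathode; the cell reaction moves Cr³⁺ from high to low concentration with n = 3.
Q = [Cr³⁺]_dilute/[Cr³⁺]_conc = 0.0017/0.773 = 0.00220.
E = 0 − (0.0592/3) log Q = −(0.0592/3)(-2.658) = 0.0525 V.

0.052 V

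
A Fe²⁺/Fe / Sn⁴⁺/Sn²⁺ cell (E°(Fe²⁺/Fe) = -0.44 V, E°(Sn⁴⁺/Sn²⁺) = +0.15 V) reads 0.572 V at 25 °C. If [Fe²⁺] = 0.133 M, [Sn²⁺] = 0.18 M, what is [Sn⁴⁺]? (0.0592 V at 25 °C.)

0.0059 M

From the Nernst equation, log Q = n(E° − E)/0.0592 = 2(0.59 − 0.572)/0.0592 = 0.608, so Q = 4.06.
With Q = [Fe²⁺]·[Sn²⁺]/[Sn⁴⁺] and the known concentrations, [Sn⁴⁺] in the denominator gives [Sn⁴⁺] = 0.0059 M.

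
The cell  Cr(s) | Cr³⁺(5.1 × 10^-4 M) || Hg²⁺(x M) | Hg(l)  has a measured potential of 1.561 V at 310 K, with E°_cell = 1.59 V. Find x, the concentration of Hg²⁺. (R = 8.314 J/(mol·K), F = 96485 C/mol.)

7.3 × 10^-4 M

From the Nernst equation, ln Q = nF(E° − E)/RT = 6×96485×(1.59 − 1.561)/(8.314×310) = 6.514, so Q = 674.
With Q = [Cr³⁺]^2/[Hg²⁺]^3 and the known concentrations, [Hg²⁺]^3 in the denominator gives [Hg²⁺] = 7.3 × 10^-4 M.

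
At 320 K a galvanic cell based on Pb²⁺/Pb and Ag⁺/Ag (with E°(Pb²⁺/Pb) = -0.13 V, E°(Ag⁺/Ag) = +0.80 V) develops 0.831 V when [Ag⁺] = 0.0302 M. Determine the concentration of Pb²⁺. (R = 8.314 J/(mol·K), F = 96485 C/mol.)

From the Nernst equation, ln Q = nF(E° − E)/RT = 2×96485×(0.93 − 0.831)/(8.314×320) = 7.181, so Q = 1310.
With Q = [Pb²⁺]/[Ag⁺]^2 and the known concentrations, [Pb²⁺] in the numerator gives [Pb²⁺] = 1.2 M.

1.2 M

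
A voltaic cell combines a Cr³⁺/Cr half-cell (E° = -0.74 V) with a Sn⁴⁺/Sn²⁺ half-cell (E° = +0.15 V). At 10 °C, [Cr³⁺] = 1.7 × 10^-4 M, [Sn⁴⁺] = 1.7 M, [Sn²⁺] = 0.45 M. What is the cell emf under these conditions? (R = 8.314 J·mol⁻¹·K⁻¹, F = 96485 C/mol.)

The Sn⁴⁺/Sn²⁺ couple has the higher reduction potential and acts as the cathode, so E°_cell = +0.15 − (-0.74) = 0.89 V.
Balancing electrons gives n = 6; the reaction quotient is Q = [Cr³⁺]^2·[Sn²⁺]^3/[Sn⁴⁺]^3 = 5.36 × 10^-10.
E = E° − (RT/nF) ln Q = 0.89 − (8.314×283)/(6×96485) × (-21.347) = 0.890 + 0.087 = 0.977 V.

0.977 V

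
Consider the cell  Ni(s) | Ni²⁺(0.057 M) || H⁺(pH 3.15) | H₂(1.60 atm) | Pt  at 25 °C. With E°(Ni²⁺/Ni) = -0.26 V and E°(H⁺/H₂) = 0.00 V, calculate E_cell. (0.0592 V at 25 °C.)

The hydrogen couple is the cathode, so E°_cell = 0.26 V; n = 2.
[H⁺] = 10^(−3.15) = 7.1 × 10^-4 M, and Q = [Ni²⁺]·P(H₂) / [H⁺]^2 = 1.82 × 10^5.
E = E° − (0.0592/2) log Q = 0.26 − (0.0592/2)(5.260) = 0.104 V.

0.10 V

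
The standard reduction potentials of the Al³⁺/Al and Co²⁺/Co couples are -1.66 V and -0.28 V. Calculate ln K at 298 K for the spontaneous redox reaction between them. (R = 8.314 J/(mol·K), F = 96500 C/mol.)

E°_cell = -0.28 − (-1.66) = 1.38 V, with n = 6 electrons transferred.
At equilibrium E = 0, so the Nernst equation gives ln K = nFE°/RT = (6)(96500)(1.38)/((8.314)(298)) = 322.50.

ln K = 322.5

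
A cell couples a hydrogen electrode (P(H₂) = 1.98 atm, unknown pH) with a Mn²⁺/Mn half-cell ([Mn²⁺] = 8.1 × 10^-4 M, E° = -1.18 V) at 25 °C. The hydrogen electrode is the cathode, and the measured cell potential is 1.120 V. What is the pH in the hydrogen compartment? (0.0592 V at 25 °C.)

E°_cell = 1.18 V and n = 2.
log Q = n(E° − E)/0.0592 = 2×(1.18 − 1.120)/0.0592 = 2.027.
With Q = [Mn²⁺]·P(H₂) / [H⁺]^2, solving for [H⁺] gives log[H⁺] = -2.411, so pH = 2.41.

pH = 2.41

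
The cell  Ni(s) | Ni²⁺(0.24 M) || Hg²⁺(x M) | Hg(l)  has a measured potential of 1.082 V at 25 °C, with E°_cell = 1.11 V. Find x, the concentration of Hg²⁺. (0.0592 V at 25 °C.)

From the Nernst equation, log Q = n(E° − E)/0.0592 = 2(1.11 − 1.082)/0.0592 = 0.946, so Q = 8.83.
With Q = [Ni²⁺]/[Hg²⁺] and the known concentrations, [Hg²⁺] in the denominator gives [Hg²⁺] = 0.027 M.

0.027 M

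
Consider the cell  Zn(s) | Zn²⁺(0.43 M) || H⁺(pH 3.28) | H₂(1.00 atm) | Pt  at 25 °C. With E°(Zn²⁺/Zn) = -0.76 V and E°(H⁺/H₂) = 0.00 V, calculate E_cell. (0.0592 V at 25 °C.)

The hydrogen couple is the cathode, so E°_cell = 0.76 V; n = 2.
[H⁺] = 10^(−3.28) = 5.2 × 10^-4 M, and Q = [Zn²⁺]·P(H₂) / [H⁺]^2 = 1.56 × 10^6.
E = E° − (0.0592/2) log Q = 0.76 − (0.0592/2)(6.193) = 0.577 V.

0.58 V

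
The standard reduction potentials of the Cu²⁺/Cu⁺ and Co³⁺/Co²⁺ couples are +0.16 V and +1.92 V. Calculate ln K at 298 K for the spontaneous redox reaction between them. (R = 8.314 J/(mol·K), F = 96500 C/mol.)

ln K = 68.6

E°_cell = +1.92 − (+0.16) = 1.76 V, with n = 1 electron transferred.
At equilibrium E = 0, so the Nernst equation gives ln K = nFE°/RT = (1)(96500)(1.76)/((8.314)(298)) = 68.55.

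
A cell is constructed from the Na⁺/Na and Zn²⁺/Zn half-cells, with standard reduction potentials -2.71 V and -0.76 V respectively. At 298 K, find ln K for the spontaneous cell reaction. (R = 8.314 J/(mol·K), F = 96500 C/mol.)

E°_cell = -0.76 − (-2.71) = 1.95 V, with n = 2 electrons transferred.
At equilibrium E = 0, so the Nernst equation gives ln K = nFE°/RT = (2)(96500)(1.95)/((8.314)(298)) = 151.90.

ln K = 151.9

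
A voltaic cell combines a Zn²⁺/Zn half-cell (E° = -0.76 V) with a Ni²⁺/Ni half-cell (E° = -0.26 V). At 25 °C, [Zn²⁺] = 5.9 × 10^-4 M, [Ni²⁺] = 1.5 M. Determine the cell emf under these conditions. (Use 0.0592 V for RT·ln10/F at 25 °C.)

0.601 V

The Ni²⁺/Ni couple has the higher reduction potential and acts as the cathode, so E°_cell = -0.26 − (-0.76) = 0.50 V.
Balancing electrons gives n = 2; the reaction quotient is Q = [Zn²⁺]/[Ni²⁺] = 3.93 × 10^-4.
At 25 °C, E = E° − (0.0592/n) log Q = 0.50 − (0.0592/2)(-3.405) = 0.500 + 0.101 = 0.601 V.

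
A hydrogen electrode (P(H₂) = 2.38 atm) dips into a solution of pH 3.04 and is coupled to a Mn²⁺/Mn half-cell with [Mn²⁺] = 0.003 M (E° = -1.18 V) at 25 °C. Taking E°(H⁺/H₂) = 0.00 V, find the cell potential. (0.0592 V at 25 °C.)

1.06 V

The hydrogen couple is the cathode, so E°_cell = 1.18 V; n = 2.
[H⁺] = 10^(−3.04) = 9.1 × 10^-4 M, and Q = [Mn²⁺]·P(H₂) / [H⁺]^2 = 8580.
E = E° − (0.0592/2) log Q = 1.18 − (0.0592/2)(3.934) = 1.064 V.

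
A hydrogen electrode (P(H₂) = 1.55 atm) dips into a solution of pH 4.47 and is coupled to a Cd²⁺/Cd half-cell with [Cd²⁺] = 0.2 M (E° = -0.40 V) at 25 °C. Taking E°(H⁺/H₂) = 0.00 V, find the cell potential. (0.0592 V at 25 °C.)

0.15 V

The hydrogen couple is the cathode, so E°_cell = 0.40 V; n = 2.
[H⁺] = 10^(−4.47) = 3.4 × 10^-5 M, and Q = [Cd²⁺]·P(H₂) / [H⁺]^2 = 2.7 × 10^8.
E = E° − (0.0592/2) log Q = 0.40 − (0.0592/2)(8.431) = 0.150 V.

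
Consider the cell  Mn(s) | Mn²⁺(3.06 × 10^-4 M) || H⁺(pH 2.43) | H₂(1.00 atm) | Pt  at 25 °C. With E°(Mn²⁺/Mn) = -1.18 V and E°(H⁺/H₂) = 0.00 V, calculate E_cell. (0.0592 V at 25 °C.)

The hydrogen couple is the cathode, so E°_cell = 1.18 V; n = 2.
[H⁺] = 10^(−2.43) = 0.0037 M, and Q = [Mn²⁺]·P(H₂) / [H⁺]^2 = 22.2.
E = E° − (0.0592/2) log Q = 1.18 − (0.0592/2)(1.346) = 1.140 V.

1.14 V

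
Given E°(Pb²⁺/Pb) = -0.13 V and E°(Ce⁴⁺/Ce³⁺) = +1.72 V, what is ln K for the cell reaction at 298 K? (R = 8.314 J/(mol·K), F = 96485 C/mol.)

ln K = 144.1

E°_cell = +1.72 − (-0.13) = 1.85 V, with n = 2 electrons transferred.
At equilibrium E = 0, so the Nernst equation gives ln K = nFE°/RT = (2)(96485)(1.85)/((8.314)(298)) = 144.09.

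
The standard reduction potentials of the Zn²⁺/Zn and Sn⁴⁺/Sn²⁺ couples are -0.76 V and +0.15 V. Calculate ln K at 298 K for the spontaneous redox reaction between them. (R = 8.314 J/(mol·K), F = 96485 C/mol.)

ln K = 70.9

E°_cell = +0.15 − (-0.76) = 0.91 V, with n = 2 electrons transferred.
At equilibrium E = 0, so the Nernst equation gives ln K = nFE°/RT = (2)(96485)(0.91)/((8.314)(298)) = 70.88.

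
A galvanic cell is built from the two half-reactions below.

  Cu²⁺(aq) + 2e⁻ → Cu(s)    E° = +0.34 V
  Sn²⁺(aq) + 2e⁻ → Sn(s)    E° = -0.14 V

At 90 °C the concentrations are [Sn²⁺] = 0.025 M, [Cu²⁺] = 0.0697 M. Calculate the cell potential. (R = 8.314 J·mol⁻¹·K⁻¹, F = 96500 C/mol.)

0.496 V

The Cu²⁺/Cu couple has the higher reduction potential and acts as the cathode, so E°_cell = +0.34 − (-0.14) = 0.48 V.
Balancing electrons gives n = 2; the reaction quotient is Q = [Sn²⁺]/[Cu²⁺] = 0.359.
E = E° − (RT/nF) ln Q = 0.48 − (8.314×363)/(2×96500) × (-1.025) = 0.480 + 0.016 = 0.496 V.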